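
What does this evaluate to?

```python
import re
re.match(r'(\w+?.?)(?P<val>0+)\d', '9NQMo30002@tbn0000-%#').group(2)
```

The match spans [0:10] → '9NQMo30002'.
Captured: group 1 = '9NQMo3', group 2 = '000'.

'000'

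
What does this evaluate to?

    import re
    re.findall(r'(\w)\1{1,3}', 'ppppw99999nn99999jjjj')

['p', '9', 'n', '9', 'j']

After group 1 captures some text, `\1` only succeeds where that same text appears again.
Scanning left to right: at [0:4] match 'pppp', group 1 = 'p'; at [5:9] match '9999', group 1 = '9'; at [10:12] match 'nn', group 1 = 'n'; at [12:16] match '9999', group 1 = '9'; at [17:21] match 'jjjj', group 1 = 'j'.
`findall` collects group 1 from each match (5 total).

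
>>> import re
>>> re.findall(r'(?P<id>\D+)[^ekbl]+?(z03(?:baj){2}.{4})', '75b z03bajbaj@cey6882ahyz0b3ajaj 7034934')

[('b', 'z03bajbaj@cey')]

The pattern matches one or more of a non-digit (captured as 'id'); then one or more of any character except [ekbl] (lazy); then the literal 'z03', then the literal 'baj' repeated 2 times, then exactly 4 of any character (captured).
2 groups means the one result is a tuple of 2 captured strings — 1 here.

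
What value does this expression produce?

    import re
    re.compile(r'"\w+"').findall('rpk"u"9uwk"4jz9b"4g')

Matches: at [3:6] → '"u"'; at [10:17] → '"4jz9b"'.
No capturing groups, so `findall` returns the 2 full match strings.

['"u"', '"4jz9b"']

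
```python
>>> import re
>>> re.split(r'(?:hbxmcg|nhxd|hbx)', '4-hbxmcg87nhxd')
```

The regex engine tests alternatives in the order written; an earlier branch that matches wins even if a later one would match more.
Matches to split on: at [2:8] → 'hbxmcg'; at [10:14] → 'nhxd'.
The string is cut at each match, leaving 3 pieces.

['4-', '87', '']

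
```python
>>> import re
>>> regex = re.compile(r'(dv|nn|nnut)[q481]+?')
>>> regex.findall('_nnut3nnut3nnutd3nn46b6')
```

Because there's exactly one group, `findall` drops the full match and keeps group 1 from the one hit.

['nn']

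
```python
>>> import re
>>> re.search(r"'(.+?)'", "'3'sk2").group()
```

`search` walks the string left to right and returns the first match it finds.
The match spans [0:3] → "'3'".
Captured: group 1 = '3'.

"'3'"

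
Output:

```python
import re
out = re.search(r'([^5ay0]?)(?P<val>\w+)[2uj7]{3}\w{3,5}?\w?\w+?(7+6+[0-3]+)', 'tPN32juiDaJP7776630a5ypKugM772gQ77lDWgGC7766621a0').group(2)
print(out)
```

The match spans [0:47] → 'tPN32juiDaJP7776630a5ypKugM772gQ77lDWgGC7766621'.
Captured: group 1 = 't', group 2 = 'PN32juiDaJP7776630a5ypKugM', group 3 = '7766621'.

PN32juiDaJP7776630a5ypKugM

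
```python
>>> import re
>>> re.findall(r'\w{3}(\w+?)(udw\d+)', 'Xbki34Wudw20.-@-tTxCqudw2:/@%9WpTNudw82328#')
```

[('i34W', 'udw20'), ('Cq', 'udw2'), ('TN', 'udw82328')]

The pattern matches exactly 3 of a word character; then one or more of a word character (lazy) (captured); then the literal 'udw', then one or more of a digit (captured).
Walking the string: at [0:12] match 'Xbki34Wudw20', groups = ('i34W', 'udw20'); at [16:25] match 'tTxCqudw2', groups = ('Cq', 'udw2'); at [29:42] match '9WpTNudw82328', groups = ('TN', 'udw82328').
Multiple groups make `findall` return tuples — one 2-tuple for each match.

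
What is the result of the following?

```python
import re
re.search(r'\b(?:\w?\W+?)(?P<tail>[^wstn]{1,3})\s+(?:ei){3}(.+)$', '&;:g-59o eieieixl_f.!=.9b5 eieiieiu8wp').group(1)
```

The match spans [3:38] → 'g-59o eieieixl_f.!=.9b5 eieiieiu8wp'.
Captured: group 1 = '59o', group 2 = 'xl_f.!=.9b5 eieiieiu8wp'.

'59o'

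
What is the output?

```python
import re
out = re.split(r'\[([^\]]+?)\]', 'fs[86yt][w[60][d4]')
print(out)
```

['fs', '86yt', '', 'w[60', '', 'd4', '']

Matches to split on: at [2:8] → '[86yt]'; at [8:14] → '[w[60]'; at [14:18] → '[d4]'.
With a capturing group present, the delimiter's captured portion is kept in the result list.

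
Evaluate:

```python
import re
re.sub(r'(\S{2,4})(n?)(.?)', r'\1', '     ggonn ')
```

This matches 2 to 4 of a non-whitespace character (captured); then optionally a literal 'n' (captured); then optionally any character (captured).
`\1` in the replacement pulls in group 1's text for each match.

'     ggon'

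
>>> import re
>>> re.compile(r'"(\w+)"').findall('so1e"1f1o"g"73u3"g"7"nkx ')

['1f1o', '73u3', '7']

Walking the string: at [4:10] match '"1f1o"', group 1 = '1f1o'; at [11:17] match '"73u3"', group 1 = '73u3'; at [18:21] match '"7"', group 1 = '7'.
`findall` collects group 1 from each match (3 total).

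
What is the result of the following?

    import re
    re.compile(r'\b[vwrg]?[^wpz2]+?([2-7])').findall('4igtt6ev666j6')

['6']

The pattern matches a word boundary (`\b`, zero-width); then optionally one of [vwrg], then one or more of any character except [wpz2] (lazy); then a character in [2-7] (captured).
Scanning left to right: at [0:6] match '4igtt6', group 1 = '6'.
With a single group, `findall` returns only what that group captured — 1 item.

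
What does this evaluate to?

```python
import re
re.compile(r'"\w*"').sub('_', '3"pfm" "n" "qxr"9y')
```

Matches: at [1:6] → '"pfm"'; at [7:10] → '"n"'; at [11:16] → '"qxr"'.
Every occurrence is swapped for '_'.

'3_ _ _9y'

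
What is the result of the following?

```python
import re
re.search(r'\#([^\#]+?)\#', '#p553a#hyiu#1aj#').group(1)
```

'p553a'

The match spans [0:7] → '#p553a#'.
Captured: group 1 = 'p553a'.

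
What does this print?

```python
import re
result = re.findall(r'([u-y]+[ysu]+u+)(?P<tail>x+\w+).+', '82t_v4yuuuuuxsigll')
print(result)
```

[('yuuuuu', 'xsigl')]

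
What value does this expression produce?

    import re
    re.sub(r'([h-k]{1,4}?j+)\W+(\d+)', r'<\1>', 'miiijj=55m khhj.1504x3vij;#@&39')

Each match is replaced using the text its own group 1 captured.

'm<iiijj>m <khhj>x3v<ij>'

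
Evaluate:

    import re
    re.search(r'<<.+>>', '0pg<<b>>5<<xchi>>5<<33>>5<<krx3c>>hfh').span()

`re.search` tries every starting position until one works.
The match spans [3:34] → '<<b>>5<<xchi>>5<<33>>5<<krx3c>>'.

(3, 34)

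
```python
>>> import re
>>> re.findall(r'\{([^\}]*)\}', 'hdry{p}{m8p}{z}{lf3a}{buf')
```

Walking the string: at [4:7] match '{p}', group 1 = 'p'; at [7:12] match '{m8p}', group 1 = 'm8p'; at [12:15] match '{z}', group 1 = 'z'; at [15:21] match '{lf3a}', group 1 = 'lf3a'.
One capturing group, so `findall` returns just the captured substring from each match — 4 in all.

['p', 'm8p', 'z', 'lf3a']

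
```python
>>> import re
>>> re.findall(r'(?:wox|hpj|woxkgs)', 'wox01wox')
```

No capturing groups, so `findall` returns the 2 full match strings.

['wox', 'wox']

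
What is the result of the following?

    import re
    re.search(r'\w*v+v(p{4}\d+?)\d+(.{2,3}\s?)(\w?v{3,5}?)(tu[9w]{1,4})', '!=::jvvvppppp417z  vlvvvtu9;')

Pattern: zero or more of a word character, then one or more of a literal 'v', then the literal 'v'; then exactly 4 of a literal 'p', then one or more of a digit (lazy) (captured); then one or more of a digit; then 2 to 3 of any character, then optionally whitespace (captured); then optionally a word character, then 3 to 5 of a literal 'v' (lazy) (captured); then the literal 'tu', then 1 to 4 of one of [9w] (captured).
Unlike `match`, `search` isn't anchored — it looks for the pattern anywhere in the string.
Here the pattern never matches, so the call returns None.

None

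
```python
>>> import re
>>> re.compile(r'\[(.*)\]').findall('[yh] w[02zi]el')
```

['yh] w[02zi']

Scanning left to right: at [0:12] match '[yh] w[02zi]', group 1 = 'yh] w[02zi'.
`findall` collects group 1 from the one match (1 total).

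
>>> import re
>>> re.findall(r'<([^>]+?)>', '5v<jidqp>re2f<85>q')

['jidqp', '85']

Matches: at [2:9] match '<jidqp>', group 1 = 'jidqp'; at [13:17] match '<85>', group 1 = '85'.
`findall` collects group 1 from each match (2 total).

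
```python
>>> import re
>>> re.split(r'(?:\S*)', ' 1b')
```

['', ' ', '', '']

Splitting on the pattern gives 4 pieces.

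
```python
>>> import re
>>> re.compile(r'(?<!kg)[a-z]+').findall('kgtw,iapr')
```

['kgtw', 'iapr']

Because the assertion is negative and zero-width, positions next to the forbidden text are skipped.
`findall` yields the raw match text (2 of them) because the pattern has no groups.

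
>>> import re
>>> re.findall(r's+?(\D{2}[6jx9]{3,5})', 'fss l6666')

[' l6666']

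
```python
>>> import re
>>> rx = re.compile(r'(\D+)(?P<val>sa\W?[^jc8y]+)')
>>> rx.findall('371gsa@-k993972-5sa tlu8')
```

[('g', 'sa@-k993972-5sa tlu')]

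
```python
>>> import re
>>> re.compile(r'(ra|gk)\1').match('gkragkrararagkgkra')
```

A backreference is literal: `\1` must see the identical characters the first group matched.
With `match`, the pattern is implicitly anchored at the beginning.
Here the string doesn't start with a match, so the call returns None.

None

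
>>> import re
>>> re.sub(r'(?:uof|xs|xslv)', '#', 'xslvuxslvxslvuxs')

`|` is ordered: at each position the engine commits to the first alternative that works.
Each match is replaced by '#'.

'#lvu#lv#lvu#'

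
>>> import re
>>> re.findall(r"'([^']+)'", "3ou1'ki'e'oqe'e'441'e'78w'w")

['ki', 'oqe', '441', '78w']

Because there's exactly one group, `findall` drops the full match and keeps group 1 from each hit.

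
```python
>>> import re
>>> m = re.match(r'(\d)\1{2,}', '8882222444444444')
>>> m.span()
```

(0, 3)

A backreference is literal: `\1` must see the identical characters the first group matched.
`re.match` only tries the pattern at the start of the string.
The match spans [0:3] → '888'.
Captured: group 1 = '8'.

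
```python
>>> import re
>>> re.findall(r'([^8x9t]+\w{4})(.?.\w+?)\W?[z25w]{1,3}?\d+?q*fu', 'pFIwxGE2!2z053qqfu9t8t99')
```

[('pFIwxGE2', '!2z0')]

Multiple groups make `findall` return tuples — one 2-tuple for the one match.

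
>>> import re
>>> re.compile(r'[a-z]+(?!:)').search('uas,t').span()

Because the assertion is negative and zero-width, positions next to the forbidden text are skipped.
The match spans [0:3] → 'uas'.

(0, 3)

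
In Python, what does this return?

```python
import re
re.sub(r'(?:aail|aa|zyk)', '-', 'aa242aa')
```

Matches: at [0:2] → 'aa'; at [5:7] → 'aa'.
Each match is replaced by '-'.

'-242-'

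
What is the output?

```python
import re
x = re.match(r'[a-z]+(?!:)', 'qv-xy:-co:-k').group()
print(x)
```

qv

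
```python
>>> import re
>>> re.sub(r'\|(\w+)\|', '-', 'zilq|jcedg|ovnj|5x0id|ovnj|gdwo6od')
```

'zilq-ovnj-ovnj|gdwo6od'

`sub` substitutes '-' at each match site.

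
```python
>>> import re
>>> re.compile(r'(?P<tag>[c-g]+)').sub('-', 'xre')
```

'xr-'

`sub` substitutes '-' at each match site.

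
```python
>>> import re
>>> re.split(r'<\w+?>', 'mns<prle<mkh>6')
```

['mns<prle', '6']

Matches to split on: at [8:13] → '<mkh>'.
`split` removes every match and returns the 2 fragments in between.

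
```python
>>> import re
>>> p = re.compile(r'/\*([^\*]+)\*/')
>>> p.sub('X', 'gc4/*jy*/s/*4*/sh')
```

Matches: at [3:9] → '/*jy*/'; at [10:15] → '/*4*/'.
`sub` substitutes 'X' at each match site.

'gc4XsXsh'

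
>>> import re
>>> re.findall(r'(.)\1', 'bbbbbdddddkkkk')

['b', 'b', 'd', 'd', 'k', 'k']

`\1` has to match the exact text group 1 already captured.
Scanning left to right: at [0:2] match 'bb', group 1 = 'b'; at [2:4] match 'bb', group 1 = 'b'; at [5:7] match 'dd', group 1 = 'd'; at [7:9] match 'dd', group 1 = 'd'; at [10:12] match 'kk', group 1 = 'k'; ….
One capturing group, so `findall` returns just the captured substring from each match — 6 in all.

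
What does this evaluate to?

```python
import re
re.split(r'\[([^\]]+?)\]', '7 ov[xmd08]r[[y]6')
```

['7 ov', 'xmd08', 'r', '[y', '6']

Matches to split on: at [4:11] → '[xmd08]'; at [12:16] → '[[y]'.
With a capturing group present, the delimiter's captured portion is kept in the result list.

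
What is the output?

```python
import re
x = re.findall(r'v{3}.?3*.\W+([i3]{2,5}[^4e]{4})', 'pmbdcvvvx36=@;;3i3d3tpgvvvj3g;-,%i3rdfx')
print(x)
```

['3i3d3tp', 'i3rdfx']

`findall` collects group 1 from each match (2 total).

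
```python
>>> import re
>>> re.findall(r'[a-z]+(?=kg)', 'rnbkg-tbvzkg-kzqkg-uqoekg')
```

Lookahead/lookbehind check context without consuming it, so the matched span excludes the asserted characters.
Matches: at [0:3] → 'rnb'; at [6:10] → 'tbvz'; at [13:16] → 'kzq'; at [19:23] → 'uqoe'.
With no groups in the pattern, `findall` gives back each whole match — 4 here.

['rnb', 'tbvz', 'kzq', 'uqoe']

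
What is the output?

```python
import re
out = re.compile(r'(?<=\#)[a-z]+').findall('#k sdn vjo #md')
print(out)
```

The lookaround is zero-width — it requires the adjacent text to match without consuming it, so the asserted text isn't part of the match.
Scanning left to right: at [1:2] → 'k'; at [12:14] → 'md'.
No capturing groups, so `findall` returns the 2 full match strings.

['k', 'md']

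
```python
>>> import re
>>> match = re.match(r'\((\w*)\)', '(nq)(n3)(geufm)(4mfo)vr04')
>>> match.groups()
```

('nq',)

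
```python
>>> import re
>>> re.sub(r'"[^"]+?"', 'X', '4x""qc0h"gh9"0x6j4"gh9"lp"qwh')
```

Matches: at [3:9] → '"qc0h"'; at [12:19] → '"0x6j4"'; at [22:26] → '"lp"'.
Every occurrence is swapped for 'X'.

'4x"Xgh9Xgh9Xqwh'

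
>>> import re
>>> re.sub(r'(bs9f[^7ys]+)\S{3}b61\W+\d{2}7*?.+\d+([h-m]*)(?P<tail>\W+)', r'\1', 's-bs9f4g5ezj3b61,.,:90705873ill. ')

's-bs9f4g5e'

The replacement refers to a captured group, so each match is rewritten using its own captured text.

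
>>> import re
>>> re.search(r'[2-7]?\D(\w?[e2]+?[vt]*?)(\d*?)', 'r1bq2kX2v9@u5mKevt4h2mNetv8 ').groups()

('q2', '')

The match spans [2:5] → 'bq2'.
Captured: group 1 = 'q2', group 2 = ''.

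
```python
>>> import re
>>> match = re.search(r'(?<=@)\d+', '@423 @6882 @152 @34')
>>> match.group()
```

'423'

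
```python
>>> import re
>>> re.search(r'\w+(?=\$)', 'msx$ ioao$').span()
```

(0, 3)

The `(?=…)`/`(?<=…)` assertion just peeks at neighbouring text; it doesn't advance the match position.
The match spans [0:3] → 'msx'.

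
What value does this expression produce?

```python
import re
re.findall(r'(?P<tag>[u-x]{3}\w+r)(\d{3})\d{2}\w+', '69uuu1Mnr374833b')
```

[('uuu1Mnr', '374')]

The pattern matches exactly 3 of a character in [u-x], then one or more of a word character, then a literal 'r' (captured as 'tag'); then exactly 3 of a digit (captured); then exactly 2 of a digit, then one or more of a word character.
Walking the string: at [2:16] match 'uuu1Mnr374833b', groups = ('uuu1Mnr', '374').
With 2 capturing groups, `findall` returns a 2-tuple per match.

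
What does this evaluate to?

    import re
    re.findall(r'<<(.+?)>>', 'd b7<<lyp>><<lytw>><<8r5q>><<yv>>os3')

['lyp', 'lytw', '8r5q', 'yv']

Lazy quantifiers expand one character at a time until the remainder of the pattern can match.
Scanning left to right: at [4:11] match '<<lyp>>', group 1 = 'lyp'; at [11:19] match '<<lytw>>', group 1 = 'lytw'; at [19:27] match '<<8r5q>>', group 1 = '8r5q'; at [27:33] match '<<yv>>', group 1 = 'yv'.
Because there's exactly one group, `findall` drops the full match and keeps group 1 from each hit.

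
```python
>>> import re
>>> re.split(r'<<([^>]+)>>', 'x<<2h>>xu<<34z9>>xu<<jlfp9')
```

The group in the pattern means `split` returns the separators' captures alongside the pieces.

['x', '2h', 'xu', '34z9', 'xu<<jlfp9']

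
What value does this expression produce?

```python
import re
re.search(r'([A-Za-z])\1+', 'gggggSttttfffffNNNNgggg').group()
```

'ggggg'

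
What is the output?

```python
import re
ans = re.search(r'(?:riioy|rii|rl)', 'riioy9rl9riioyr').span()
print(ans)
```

(0, 5)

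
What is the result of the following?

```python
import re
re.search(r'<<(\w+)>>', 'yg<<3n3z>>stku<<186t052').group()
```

'<<3n3z>>'

Unlike `match`, `search` isn't anchored — it looks for the pattern anywhere in the string.
The match spans [2:10] → '<<3n3z>>'.
Captured: group 1 = '3n3z'.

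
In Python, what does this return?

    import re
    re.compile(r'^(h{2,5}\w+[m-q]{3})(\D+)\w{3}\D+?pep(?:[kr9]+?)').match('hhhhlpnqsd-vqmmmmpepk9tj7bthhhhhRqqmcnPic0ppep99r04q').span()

The pattern matches anchored at the start of the string; then 2 to 5 of a literal 'h', then one or more of a word character, then exactly 3 of a character in [m-q] (captured); then one or more of a non-digit (captured); then exactly 3 of a word character, then one or more of a non-digit (lazy), then the literal 'pep'; then one or more of one of [kr9] (lazy) (non-capturing group).
`match` is anchored at position 0; if the pattern doesn't fit there, it returns None.
The match spans [0:21] → 'hhhhlpnqsd-vqmmmmpepk'.
Captured: group 1 = 'hhhhlpnq', group 2 = 'sd-vq'.

(0, 21)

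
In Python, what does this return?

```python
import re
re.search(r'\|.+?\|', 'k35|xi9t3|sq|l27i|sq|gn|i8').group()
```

'|xi9t3|'

A `+?`/`*?`/`{m,n}?` starts at its minimum and grows only as far as needed for what follows to match.
`re.search` tries every starting position until one works.
The match spans [3:10] → '|xi9t3|'.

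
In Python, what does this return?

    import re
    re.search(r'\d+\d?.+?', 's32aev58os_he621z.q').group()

'32a'

With the lazy modifier that quantifier settles for the fewest repetitions that let the rest of the pattern succeed (the atoms after it are unaffected and can still be greedy).
The match spans [1:4] → '32a'.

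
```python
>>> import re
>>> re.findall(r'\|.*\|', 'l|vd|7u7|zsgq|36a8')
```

Scanning left to right: at [1:14] → '|vd|7u7|zsgq|'.
No capturing groups, so `findall` returns the 1 full match string.

['|vd|7u7|zsgq|']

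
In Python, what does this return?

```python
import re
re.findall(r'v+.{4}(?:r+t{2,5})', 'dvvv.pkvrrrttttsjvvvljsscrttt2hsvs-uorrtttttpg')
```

['vvv.pkvrrrtttt', 'vs-uorrttttt']

Pattern: one or more of the literal 'v', then exactly 4 of any character; then one or more of a literal 'r', then 2 to 5 of a literal 't' (non-capturing group).
Scanning left to right: at [1:15] → 'vvv.pkvrrrtttt'; at [32:44] → 'vs-uorrttttt'.
Since nothing is captured, `findall` lists the 2 matched substrings directly.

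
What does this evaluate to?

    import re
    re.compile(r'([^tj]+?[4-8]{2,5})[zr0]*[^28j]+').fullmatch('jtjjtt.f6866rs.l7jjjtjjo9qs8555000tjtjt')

None

For `fullmatch`, every character of the input must be accounted for by the pattern.
Here the pattern can't cover the whole string, so the call returns None.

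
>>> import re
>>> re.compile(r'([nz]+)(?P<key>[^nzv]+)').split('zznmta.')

The group in the pattern means `split` returns the separators' captures alongside the pieces.

['', 'zzn', 'mta.', '']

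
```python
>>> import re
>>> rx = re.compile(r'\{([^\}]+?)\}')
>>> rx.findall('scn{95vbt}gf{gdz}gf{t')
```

Walking the string: at [3:10] match '{95vbt}', group 1 = '95vbt'; at [12:17] match '{gdz}', group 1 = 'gdz'.
With a single group, `findall` returns only what that group captured — 2 items.

['95vbt', 'gdz']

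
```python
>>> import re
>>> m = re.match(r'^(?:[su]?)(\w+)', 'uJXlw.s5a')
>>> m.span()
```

(0, 5)

`match` is anchored at position 0; if the pattern doesn't fit there, it returns None.
The match spans [0:5] → 'uJXlw'.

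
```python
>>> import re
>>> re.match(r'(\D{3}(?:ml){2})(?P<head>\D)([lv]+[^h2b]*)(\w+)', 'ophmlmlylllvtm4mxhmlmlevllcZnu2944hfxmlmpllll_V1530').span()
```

(0, 51)

This matches exactly 3 of a non-digit, then the literal 'ml' repeated 2 times (captured); then a non-digit (captured as 'head'); then one or more of one of [lv], then zero or more of any character except [h2b] (captured); then one or more of a word character (captured).
With `match`, the pattern is implicitly anchored at the beginning.
The match spans [0:51] → 'ophmlmlylllvtm4mxhmlmlevllcZnu2944hfxmlmpllll_V1530'.
Captured: group 1 = 'ophmlml', group 2 = 'y', group 3 = 'lllvtm4mx', group 4 = 'hmlmlevllcZnu2944hfxmlmpllll_V1530'.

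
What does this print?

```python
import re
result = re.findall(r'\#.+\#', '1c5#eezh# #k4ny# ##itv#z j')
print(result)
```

['#eezh# #k4ny# ##itv#']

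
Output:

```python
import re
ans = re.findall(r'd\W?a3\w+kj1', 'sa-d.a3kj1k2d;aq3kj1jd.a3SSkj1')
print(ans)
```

['d.a3SSkj1']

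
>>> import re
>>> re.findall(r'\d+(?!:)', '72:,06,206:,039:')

['7', '06', '20', '03']

The negative lookahead/lookbehind blocks any match where the forbidden context is present.
Walking the string: at [0:1] → '7'; at [4:6] → '06'; at [7:9] → '20'; at [12:14] → '03'.
Since nothing is captured, `findall` lists the 4 matched substrings directly.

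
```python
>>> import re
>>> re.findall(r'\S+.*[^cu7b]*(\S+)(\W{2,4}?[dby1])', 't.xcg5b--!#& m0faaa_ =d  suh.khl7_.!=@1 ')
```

[('!', '=@1')]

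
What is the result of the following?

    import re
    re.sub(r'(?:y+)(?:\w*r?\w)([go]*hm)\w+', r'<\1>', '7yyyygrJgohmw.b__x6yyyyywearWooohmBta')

This matches one or more of a literal 'y' (non-capturing group); then zero or more of a word character, then optionally a literal 'r', then a word character (non-capturing group); then zero or more of one of [go], then the literal 'hm' (captured); then one or more of a word character.
The replacement refers to a captured group, so each match is rewritten using its own captured text.

'7<hm>.b__x6<hm>'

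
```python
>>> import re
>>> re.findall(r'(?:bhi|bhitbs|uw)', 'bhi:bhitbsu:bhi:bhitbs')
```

['bhi', 'bhi', 'bhi', 'bhi']

Alternation isn't longest-match — the leftmost alternative that fits at this position is chosen.
Scanning left to right: at [0:3] → 'bhi'; at [4:7] → 'bhi'; at [12:15] → 'bhi'; at [16:19] → 'bhi'.
`findall` yields the raw match text (4 of them) because the pattern has no groups.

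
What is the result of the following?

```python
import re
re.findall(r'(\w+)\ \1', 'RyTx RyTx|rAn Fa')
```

After group 1 captures some text, `\1` only succeeds where that same text appears again.
Scanning left to right: at [0:9] match 'RyTx RyTx', group 1 = 'RyTx'.
With a single group, `findall` returns only what that group captured — 1 item.

['RyTx']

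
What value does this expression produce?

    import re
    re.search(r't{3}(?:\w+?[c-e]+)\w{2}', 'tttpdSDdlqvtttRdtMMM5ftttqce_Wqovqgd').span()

The pattern matches exactly 3 of a literal 't'; then one or more of a word character (lazy), then one or more of a character in [c-e] (non-capturing group); then exactly 2 of a word character.
`re.search` tries every starting position until one works.
The match spans [0:7] → 'tttpdSD'.

(0, 7)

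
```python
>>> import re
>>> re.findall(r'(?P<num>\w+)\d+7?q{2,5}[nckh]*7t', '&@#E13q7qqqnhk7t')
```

['E13q']

The pattern matches one or more of a word character (captured as 'num'); then one or more of a digit, then optionally the literal '7', then 2 to 5 of a literal 'q'; then zero or more of one of [nckh], then the literal '7t'.
Scanning left to right: at [3:16] match 'E13q7qqqnhk7t', group 1 = 'E13q'.
One capturing group, so `findall` returns just the captured substring from the one match — 1 in all.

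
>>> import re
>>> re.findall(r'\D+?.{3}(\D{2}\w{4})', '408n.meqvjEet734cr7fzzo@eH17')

This matches one or more of a non-digit (lazy), then exactly 3 of any character; then exactly 2 of a non-digit, then exactly 4 of a word character (captured).
Scanning left to right: at [3:13] match 'n.meqvjEet', group 1 = 'qvjEet'.
With a single group, `findall` returns only what that group captured — 1 item.

['qvjEet']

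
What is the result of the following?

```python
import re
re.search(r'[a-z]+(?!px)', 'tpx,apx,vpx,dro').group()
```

'tpx'

The negative lookaround is zero-width — it rules out positions where the adjacent text would match, without consuming anything.
Unlike `match`, `search` isn't anchored — it looks for the pattern anywhere in the string.
The match spans [0:3] → 'tpx'.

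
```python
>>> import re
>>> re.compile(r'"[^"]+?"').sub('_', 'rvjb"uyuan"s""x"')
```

'rvjb_s"_'

Each match is replaced by '_'.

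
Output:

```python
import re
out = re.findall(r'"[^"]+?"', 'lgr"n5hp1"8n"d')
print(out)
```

['"n5hp1"']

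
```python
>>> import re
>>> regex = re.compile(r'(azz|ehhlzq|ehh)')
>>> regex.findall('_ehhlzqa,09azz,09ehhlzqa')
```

['ehhlzq', 'azz', 'ehhlzq']

Branches in `(...|...)` are attempted left-to-right; the first branch that allows the whole pattern to succeed is taken.
Matches: at [1:7] match 'ehhlzq', group 1 = 'ehhlzq'; at [11:14] match 'azz', group 1 = 'azz'; at [17:23] match 'ehhlzq', group 1 = 'ehhlzq'.
Because there's exactly one group, `findall` drops the full match and keeps group 1 from each hit.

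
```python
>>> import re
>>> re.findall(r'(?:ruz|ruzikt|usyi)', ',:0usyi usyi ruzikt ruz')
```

The regex engine tests alternatives in the order written; an earlier branch that matches wins even if a later one would match more.
Matches: at [3:7] → 'usyi'; at [8:12] → 'usyi'; at [13:16] → 'ruz'; at [20:23] → 'ruz'.
`findall` yields the raw match text (4 of them) because the pattern has no groups.

['usyi', 'usyi', 'ruz', 'ruz']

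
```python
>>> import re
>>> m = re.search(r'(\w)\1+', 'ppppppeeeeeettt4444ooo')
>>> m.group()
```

`\1` has to match the exact text group 1 already captured.
The match spans [0:6] → 'pppppp'.

'pppppp'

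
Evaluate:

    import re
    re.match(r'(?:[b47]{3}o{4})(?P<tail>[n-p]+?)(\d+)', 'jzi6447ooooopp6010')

`re.match` won't scan ahead — the pattern has to work from the very first character.
Here position 0 doesn't satisfy it, so the call returns None.

None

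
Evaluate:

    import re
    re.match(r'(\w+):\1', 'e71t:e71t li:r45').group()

'e71t:e71t'

`re.match` won't scan ahead — the pattern has to work from the very first character.
The match spans [0:9] → 'e71t:e71t'.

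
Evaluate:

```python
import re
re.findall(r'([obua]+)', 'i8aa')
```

['aa']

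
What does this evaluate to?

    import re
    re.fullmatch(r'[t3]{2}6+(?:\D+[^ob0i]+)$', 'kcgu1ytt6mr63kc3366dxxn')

Pattern: exactly 2 of one of [t3], then one or more of a literal '6'; then one or more of a non-digit, then one or more of any character except [ob0i] (non-capturing group); then anchored at the end.
For `fullmatch`, every character of the input must be accounted for by the pattern.
Here the pattern can't cover the whole string, so the call returns None.

None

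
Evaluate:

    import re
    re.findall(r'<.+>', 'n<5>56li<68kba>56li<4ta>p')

`findall` yields the raw match text (1 of them) because the pattern has no groups.

['<5>56li<68kba>56li<4ta>']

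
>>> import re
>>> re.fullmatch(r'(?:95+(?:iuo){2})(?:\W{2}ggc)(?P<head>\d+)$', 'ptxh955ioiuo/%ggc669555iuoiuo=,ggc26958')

This matches the literal '9', then one or more of a literal '5', then the literal 'iuo' repeated 2 times (non-capturing group); then exactly 2 of a non-word character, then the literal 'ggc' (non-capturing group); then one or more of a digit (captured as 'head'); then anchored at the end.
`fullmatch` succeeds only if the pattern covers the string from start to end.
Here there's no way to consume every character, so the call returns None.

None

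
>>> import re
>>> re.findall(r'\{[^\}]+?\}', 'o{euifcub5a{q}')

Walking the string: at [1:14] → '{euifcub5a{q}'.
With no groups in the pattern, `findall` gives back each whole match — 1 here.

['{euifcub5a{q}']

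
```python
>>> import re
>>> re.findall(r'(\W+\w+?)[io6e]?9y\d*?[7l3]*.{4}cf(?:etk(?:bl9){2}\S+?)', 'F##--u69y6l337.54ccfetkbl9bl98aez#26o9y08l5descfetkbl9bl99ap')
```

['##--u', '#26']

A non-greedy quantifier consumes as few characters as it can — just enough that the remainder of the pattern still matches from where it stops; whatever follows it matches normally.
`findall` collects group 1 from each match (2 total).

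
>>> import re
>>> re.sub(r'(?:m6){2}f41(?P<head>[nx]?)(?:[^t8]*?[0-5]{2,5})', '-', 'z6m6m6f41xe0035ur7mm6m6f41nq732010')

'z6-ur7m-'

This matches the literal 'm6' repeated 2 times, then the literal 'f41'; then optionally one of [nx] (captured as 'head'); then zero or more of any character except [t8] (lazy), then 2 to 5 of a character in [0-5] (non-capturing group).
Lazy quantifiers expand one character at a time until the remainder of the pattern can match.
Matches: at [2:15] → 'm6m6f41xe0035'; at [19:34] → 'm6m6f41nq732010'.
Each match is replaced by '-'.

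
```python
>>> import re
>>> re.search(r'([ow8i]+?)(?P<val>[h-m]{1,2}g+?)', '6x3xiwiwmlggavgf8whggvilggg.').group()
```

'iwiwmlg'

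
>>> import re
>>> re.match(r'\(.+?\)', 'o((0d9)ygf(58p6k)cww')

None

`re.match` won't scan ahead — the pattern has to work from the very first character.
Here the string doesn't start with a match, so the call returns None.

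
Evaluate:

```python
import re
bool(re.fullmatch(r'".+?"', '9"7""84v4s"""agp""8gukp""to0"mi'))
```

For `fullmatch`, every character of the input must be accounted for by the pattern.
Here the string isn't matched end-to-end, so the call returns None, and `bool(None)` is False.

False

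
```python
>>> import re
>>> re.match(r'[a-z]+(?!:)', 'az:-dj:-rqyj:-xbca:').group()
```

'a'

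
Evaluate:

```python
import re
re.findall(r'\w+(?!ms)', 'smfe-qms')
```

Because the assertion is negative and zero-width, positions next to the forbidden text are skipped.
Walking the string: at [0:4] → 'smfe'; at [5:8] → 'qms'.
No capturing groups, so `findall` returns the 2 full match strings.

['smfe', 'qms']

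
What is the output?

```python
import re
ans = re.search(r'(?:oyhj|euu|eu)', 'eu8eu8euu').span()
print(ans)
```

`search` walks the string left to right and returns the first match it finds.
The match spans [0:2] → 'eu'.

(0, 2)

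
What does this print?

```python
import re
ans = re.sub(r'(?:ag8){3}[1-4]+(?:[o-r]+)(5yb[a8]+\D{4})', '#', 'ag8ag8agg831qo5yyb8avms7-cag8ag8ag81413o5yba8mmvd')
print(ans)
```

ag8ag8agg831qo5yyb8avms7-c#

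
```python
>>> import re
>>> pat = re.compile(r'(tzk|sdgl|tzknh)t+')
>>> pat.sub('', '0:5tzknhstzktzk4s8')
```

'0:5tzknhszk4s8'

Matches: at [9:13] → 'tzkt'.
Each match is replaced by ''.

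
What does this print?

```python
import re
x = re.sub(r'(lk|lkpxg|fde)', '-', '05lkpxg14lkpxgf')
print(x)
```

05-pxg14-pxgf

Alternation tries branches left to right and keeps the first one that lets the overall match succeed at that position.
Each match is replaced by '-'.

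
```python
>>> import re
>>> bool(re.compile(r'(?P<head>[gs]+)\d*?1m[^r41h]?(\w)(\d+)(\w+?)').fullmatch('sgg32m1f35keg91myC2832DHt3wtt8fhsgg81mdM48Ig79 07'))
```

False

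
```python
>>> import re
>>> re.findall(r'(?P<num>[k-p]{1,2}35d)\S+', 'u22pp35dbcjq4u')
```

One capturing group, so `findall` returns just the captured substring from the one match — 1 in all.

['pp35d']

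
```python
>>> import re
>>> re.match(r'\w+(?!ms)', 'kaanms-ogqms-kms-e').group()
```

'kaanms'

With `match`, the pattern is implicitly anchored at the beginning.
The match spans [0:6] → 'kaanms'.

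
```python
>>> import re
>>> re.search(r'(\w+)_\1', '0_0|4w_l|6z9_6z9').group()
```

'0_0'

`\1` is not a pattern — it's the concrete string captured by group 1, re-applied verbatim.
`re.search` scans for the first position where the pattern succeeds.
The match spans [0:3] → '0_0'.
Captured: group 1 = '0'.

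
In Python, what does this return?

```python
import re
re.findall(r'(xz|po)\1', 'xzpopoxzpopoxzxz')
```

`\1` has to match the exact text group 1 already captured.
With a single group, `findall` returns only what that group captured — 3 items.

['po', 'po', 'xz']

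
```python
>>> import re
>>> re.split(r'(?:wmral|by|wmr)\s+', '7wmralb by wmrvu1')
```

['7wmralb ', 'wmrvu1']

Matches to split on: at [8:11] → 'by '.
The string is cut at each match, leaving 2 pieces.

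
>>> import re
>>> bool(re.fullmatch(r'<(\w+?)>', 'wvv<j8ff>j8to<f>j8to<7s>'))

False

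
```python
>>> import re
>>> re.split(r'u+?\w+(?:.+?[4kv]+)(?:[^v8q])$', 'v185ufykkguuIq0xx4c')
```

['v185', '']

The string is cut at each match, leaving 2 pieces.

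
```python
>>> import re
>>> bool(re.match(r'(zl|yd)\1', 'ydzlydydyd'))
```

A backreference is literal: `\1` must see the identical characters the first group matched.
`match` is anchored at position 0; if the pattern doesn't fit there, it returns None.
Here the string doesn't start with a match, so the call returns None, and `bool(None)` is False.

False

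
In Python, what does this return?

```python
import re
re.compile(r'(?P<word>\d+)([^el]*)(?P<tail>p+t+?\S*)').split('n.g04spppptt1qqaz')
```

['n.g', '04', 'sppp', 'ptt1qqaz', '']

This matches one or more of a digit (captured as 'word'); then zero or more of any character except [el] (captured); then one or more of the literal 'p', then one or more of a literal 't' (lazy), then zero or more of a non-whitespace character (captured as 'tail').
`re.split` interleaves the captured-group text with the surrounding fragments.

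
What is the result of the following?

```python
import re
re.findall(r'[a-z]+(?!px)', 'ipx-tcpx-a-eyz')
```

The negative lookaround is zero-width — it rules out positions where the adjacent text would match, without consuming anything.
With no groups in the pattern, `findall` gives back each whole match — 4 here.

['ipx', 'tcpx', 'a', 'eyz']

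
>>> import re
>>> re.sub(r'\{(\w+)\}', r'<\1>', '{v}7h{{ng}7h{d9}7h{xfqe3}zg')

'<v>7h{<ng>7h<d9>7h<xfqe3>zg'

The replacement refers to a captured group, so each match is rewritten using its own captured text.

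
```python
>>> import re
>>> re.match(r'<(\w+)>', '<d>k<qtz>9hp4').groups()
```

('d',)

`re.match` only tries the pattern at the start of the string.
The match spans [0:3] → '<d>'.
Captured: group 1 = 'd'.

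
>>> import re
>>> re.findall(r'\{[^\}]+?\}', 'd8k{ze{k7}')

No capturing groups, so `findall` returns the 1 full match string.

['{ze{k7}']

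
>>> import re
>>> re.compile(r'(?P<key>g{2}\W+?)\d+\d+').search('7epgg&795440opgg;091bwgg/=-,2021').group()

'gg&795440'

The pattern matches exactly 2 of a literal 'g', then one or more of a non-word character (lazy) (captured as 'key'); then one or more of a digit, then one or more of a digit.
`re.search` scans for the first position where the pattern succeeds.
The match spans [3:12] → 'gg&795440'.
Captured: group 1 = 'gg&'.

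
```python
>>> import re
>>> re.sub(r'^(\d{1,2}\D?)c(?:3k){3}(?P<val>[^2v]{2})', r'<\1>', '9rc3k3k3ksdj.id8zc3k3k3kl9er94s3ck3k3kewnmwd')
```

Pattern: anchored at the start of the string; then 1 to 2 of a digit, then optionally a non-digit (captured); then the literal 'c', then the literal '3k' repeated 3 times; then exactly 2 of any character except [2v] (captured as 'val').
Matches: at [0:11] → '9rc3k3k3ksd'.
The replacement refers to a captured group, so each match is rewritten using its own captured text.

'<9r>j.id8zc3k3k3kl9er94s3ck3k3kewnmwd'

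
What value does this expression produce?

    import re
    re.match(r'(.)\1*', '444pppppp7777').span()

`re.match` won't scan ahead — the pattern has to work from the very first character.
The match spans [0:3] → '444'.

(0, 3)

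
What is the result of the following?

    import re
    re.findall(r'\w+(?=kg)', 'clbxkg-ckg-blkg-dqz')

['clbx', 'c', 'bl']

Because the assertion is zero-width, the text it checks is not consumed and won't appear in the result.
Walking the string: at [0:4] → 'clbx'; at [7:8] → 'c'; at [11:13] → 'bl'.
No capturing groups, so `findall` returns the 3 full match strings.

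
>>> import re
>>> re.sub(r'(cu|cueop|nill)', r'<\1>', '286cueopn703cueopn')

`|` is ordered: at each position the engine commits to the first alternative that works.
The replacement refers to a captured group, so each match is rewritten using its own captured text.

'286<cu>eopn703<cu>eopn'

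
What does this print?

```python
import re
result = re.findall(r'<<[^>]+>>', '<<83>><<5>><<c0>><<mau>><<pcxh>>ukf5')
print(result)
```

Scanning left to right: at [0:6] → '<<83>>'; at [6:11] → '<<5>>'; at [11:17] → '<<c0>>'; at [17:24] → '<<mau>>'; at [24:32] → '<<pcxh>>'.
`findall` yields the raw match text (5 of them) because the pattern has no groups.

['<<83>>', '<<5>>', '<<c0>>', '<<mau>>', '<<pcxh>>']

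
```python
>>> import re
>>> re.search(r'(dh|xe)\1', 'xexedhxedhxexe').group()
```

'xexe'

`\1` has to match the exact text group 1 already captured.
The match spans [0:4] → 'xexe'.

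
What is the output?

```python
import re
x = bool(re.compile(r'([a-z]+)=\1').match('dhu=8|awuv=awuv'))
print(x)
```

False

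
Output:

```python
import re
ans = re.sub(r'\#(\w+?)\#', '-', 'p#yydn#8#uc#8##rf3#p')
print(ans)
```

p-8-8#-p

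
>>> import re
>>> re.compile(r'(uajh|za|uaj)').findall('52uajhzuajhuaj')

['uajh', 'uajh', 'uaj']

The regex engine tests alternatives in the order written; an earlier branch that matches wins even if a later one would match more.
Matches: at [2:6] match 'uajh', group 1 = 'uajh'; at [7:11] match 'uajh', group 1 = 'uajh'; at [11:14] match 'uaj', group 1 = 'uaj'.
One capturing group, so `findall` returns just the captured substring from each match — 3 in all.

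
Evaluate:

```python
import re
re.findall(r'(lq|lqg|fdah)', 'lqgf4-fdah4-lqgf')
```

Branches in `(...|...)` are attempted left-to-right; the first branch that allows the whole pattern to succeed is taken.
Scanning left to right: at [0:2] match 'lq', group 1 = 'lq'; at [6:10] match 'fdah', group 1 = 'fdah'; at [12:14] match 'lq', group 1 = 'lq'.
Because there's exactly one group, `findall` drops the full match and keeps group 1 from each hit.

['lq', 'fdah', 'lq']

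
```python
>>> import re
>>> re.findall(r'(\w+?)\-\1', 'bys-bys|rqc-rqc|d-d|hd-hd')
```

['bys', 'rqc', 'd', 'hd']

After group 1 captures some text, `\1` only succeeds where that same text appears again.
Matches: at [0:7] match 'bys-bys', group 1 = 'bys'; at [8:15] match 'rqc-rqc', group 1 = 'rqc'; at [16:19] match 'd-d', group 1 = 'd'; at [20:25] match 'hd-hd', group 1 = 'hd'.
With a single group, `findall` returns only what that group captured — 4 items.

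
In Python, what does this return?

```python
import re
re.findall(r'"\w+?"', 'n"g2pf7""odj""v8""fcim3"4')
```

['"g2pf7"', '"odj"', '"v8"', '"fcim3"']

Since nothing is captured, `findall` lists the 4 matched substrings directly.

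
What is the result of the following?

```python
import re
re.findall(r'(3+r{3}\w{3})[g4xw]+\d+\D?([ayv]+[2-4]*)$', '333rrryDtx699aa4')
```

This matches one or more of the literal '3', then exactly 3 of the literal 'r', then exactly 3 of a word character (captured); then one or more of one of [g4xw], then one or more of a digit, then optionally a non-digit; then one or more of one of [ayv], then zero or more of a character in [2-4] (captured); then anchored at the end.
With 2 capturing groups, `findall` returns a 2-tuple per match.

[('333rrryDt', 'a4')]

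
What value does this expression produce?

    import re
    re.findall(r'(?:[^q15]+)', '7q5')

Since nothing is captured, `findall` lists the 1 matched substring directly.

['7']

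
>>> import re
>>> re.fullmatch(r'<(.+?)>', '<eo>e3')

For `fullmatch`, every character of the input must be accounted for by the pattern.
Here the pattern can't cover the whole string, so the call returns None.

None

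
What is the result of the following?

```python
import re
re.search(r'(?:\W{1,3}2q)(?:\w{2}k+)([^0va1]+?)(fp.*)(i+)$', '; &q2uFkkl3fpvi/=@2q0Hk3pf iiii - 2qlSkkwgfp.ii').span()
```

The pattern matches 1 to 3 of a non-word character, then the literal '2q' (non-capturing group); then exactly 2 of a word character, then one or more of a literal 'k' (non-capturing group); then one or more of any character except [0va1] (lazy) (captured); then the literal 'fp', then zero or more of any character (captured); then one or more of a literal 'i' (captured); then anchored at the end.
The match spans [15:47] → '/=@2q0Hk3pf iiii - 2qlSkkwgfp.ii'.

(15, 47)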